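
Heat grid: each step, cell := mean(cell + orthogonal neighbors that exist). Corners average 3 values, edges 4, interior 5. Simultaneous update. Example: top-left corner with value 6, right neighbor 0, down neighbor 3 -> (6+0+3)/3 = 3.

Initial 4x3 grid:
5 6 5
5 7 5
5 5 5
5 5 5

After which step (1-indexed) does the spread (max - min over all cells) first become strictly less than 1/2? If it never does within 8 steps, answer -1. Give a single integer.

Step 1: max=23/4, min=5, spread=3/4
Step 2: max=111/20, min=5, spread=11/20
Step 3: max=15919/2880, min=203/40, spread=1303/2880
  -> spread < 1/2 first at step 3
Step 4: max=141749/25920, min=3691/720, spread=8873/25920
Step 5: max=11302139/2073600, min=148427/28800, spread=123079/414720
Step 6: max=134869661/24883200, min=2987137/576000, spread=29126713/124416000
Step 7: max=40343603219/7464960000, min=539451007/103680000, spread=300626143/1492992000
Step 8: max=2412502647001/447897600000, min=32483642623/6220800000, spread=14736075629/89579520000

Answer: 3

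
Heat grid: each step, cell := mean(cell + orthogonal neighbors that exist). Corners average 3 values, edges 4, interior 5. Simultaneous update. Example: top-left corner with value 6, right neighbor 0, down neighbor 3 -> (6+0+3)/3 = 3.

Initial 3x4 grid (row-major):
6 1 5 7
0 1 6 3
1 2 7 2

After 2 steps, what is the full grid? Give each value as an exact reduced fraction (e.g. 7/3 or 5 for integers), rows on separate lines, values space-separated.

After step 1:
  7/3 13/4 19/4 5
  2 2 22/5 9/2
  1 11/4 17/4 4
After step 2:
  91/36 37/12 87/20 19/4
  11/6 72/25 199/50 179/40
  23/12 5/2 77/20 17/4

Answer: 91/36 37/12 87/20 19/4
11/6 72/25 199/50 179/40
23/12 5/2 77/20 17/4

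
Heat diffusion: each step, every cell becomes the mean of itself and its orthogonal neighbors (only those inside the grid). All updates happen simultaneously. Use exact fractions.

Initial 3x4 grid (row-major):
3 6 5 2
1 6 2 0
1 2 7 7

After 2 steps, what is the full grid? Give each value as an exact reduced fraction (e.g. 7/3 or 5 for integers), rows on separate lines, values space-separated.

Answer: 133/36 929/240 181/48 53/18
649/240 383/100 92/25 55/16
97/36 397/120 103/24 143/36

Derivation:
After step 1:
  10/3 5 15/4 7/3
  11/4 17/5 4 11/4
  4/3 4 9/2 14/3
After step 2:
  133/36 929/240 181/48 53/18
  649/240 383/100 92/25 55/16
  97/36 397/120 103/24 143/36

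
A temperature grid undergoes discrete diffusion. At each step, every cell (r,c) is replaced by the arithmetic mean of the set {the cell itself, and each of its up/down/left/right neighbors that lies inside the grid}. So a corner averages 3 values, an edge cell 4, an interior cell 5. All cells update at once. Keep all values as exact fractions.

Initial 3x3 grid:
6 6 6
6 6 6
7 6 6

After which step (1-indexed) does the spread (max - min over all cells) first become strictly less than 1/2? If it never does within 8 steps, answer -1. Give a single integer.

Answer: 1

Derivation:
Step 1: max=19/3, min=6, spread=1/3
  -> spread < 1/2 first at step 1
Step 2: max=113/18, min=6, spread=5/18
Step 3: max=1337/216, min=6, spread=41/216
Step 4: max=79891/12960, min=2171/360, spread=347/2592
Step 5: max=4772537/777600, min=21757/3600, spread=2921/31104
Step 6: max=285764539/46656000, min=2617483/432000, spread=24611/373248
Step 7: max=17114882033/2799360000, min=58976741/9720000, spread=207329/4478976
Step 8: max=1025799552451/167961600000, min=3149201599/518400000, spread=1746635/53747712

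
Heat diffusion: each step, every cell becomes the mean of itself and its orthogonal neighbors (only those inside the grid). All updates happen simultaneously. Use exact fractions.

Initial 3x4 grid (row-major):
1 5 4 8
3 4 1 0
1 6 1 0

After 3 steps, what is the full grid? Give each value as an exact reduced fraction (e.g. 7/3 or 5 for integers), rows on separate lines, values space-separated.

Answer: 259/80 977/300 1027/300 443/144
42421/14400 18779/6000 15959/6000 36601/14400
6473/2160 4787/1800 4187/1800 793/432

Derivation:
After step 1:
  3 7/2 9/2 4
  9/4 19/5 2 9/4
  10/3 3 2 1/3
After step 2:
  35/12 37/10 7/2 43/12
  743/240 291/100 291/100 103/48
  103/36 91/30 11/6 55/36
After step 3:
  259/80 977/300 1027/300 443/144
  42421/14400 18779/6000 15959/6000 36601/14400
  6473/2160 4787/1800 4187/1800 793/432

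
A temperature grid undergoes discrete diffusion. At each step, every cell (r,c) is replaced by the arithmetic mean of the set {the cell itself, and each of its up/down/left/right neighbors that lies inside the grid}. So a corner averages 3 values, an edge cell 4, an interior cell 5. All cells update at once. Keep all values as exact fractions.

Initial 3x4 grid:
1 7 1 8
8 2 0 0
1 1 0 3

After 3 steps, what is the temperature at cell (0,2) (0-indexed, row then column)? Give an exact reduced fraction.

Answer: 7289/2400

Derivation:
Step 1: cell (0,2) = 4
Step 2: cell (0,2) = 207/80
Step 3: cell (0,2) = 7289/2400
Full grid after step 3:
  8231/2160 22307/7200 7289/2400 307/120
  10931/3600 17461/6000 1981/1000 10873/4800
  1529/540 6991/3600 533/300 1037/720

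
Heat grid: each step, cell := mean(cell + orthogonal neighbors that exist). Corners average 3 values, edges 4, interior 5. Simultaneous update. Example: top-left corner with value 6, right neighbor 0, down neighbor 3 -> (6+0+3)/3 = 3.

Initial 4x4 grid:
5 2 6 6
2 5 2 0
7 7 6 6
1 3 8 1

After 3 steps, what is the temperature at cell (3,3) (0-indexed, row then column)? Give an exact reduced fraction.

Step 1: cell (3,3) = 5
Step 2: cell (3,3) = 17/4
Step 3: cell (3,3) = 91/20
Full grid after step 3:
  1411/360 983/240 4747/1200 2771/720
  17/4 4213/1000 8357/2000 9599/2400
  787/180 27643/6000 2293/500 3373/800
  9661/2160 6719/1440 11089/2400 91/20

Answer: 91/20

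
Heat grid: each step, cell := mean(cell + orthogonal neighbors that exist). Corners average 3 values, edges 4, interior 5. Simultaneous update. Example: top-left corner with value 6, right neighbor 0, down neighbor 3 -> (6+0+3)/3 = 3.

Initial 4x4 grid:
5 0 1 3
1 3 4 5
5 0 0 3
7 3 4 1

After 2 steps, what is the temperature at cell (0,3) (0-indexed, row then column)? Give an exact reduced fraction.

Step 1: cell (0,3) = 3
Step 2: cell (0,3) = 35/12
Full grid after step 2:
  31/12 157/80 197/80 35/12
  207/80 243/100 243/100 29/10
  279/80 51/20 9/4 163/60
  47/12 127/40 311/120 83/36

Answer: 35/12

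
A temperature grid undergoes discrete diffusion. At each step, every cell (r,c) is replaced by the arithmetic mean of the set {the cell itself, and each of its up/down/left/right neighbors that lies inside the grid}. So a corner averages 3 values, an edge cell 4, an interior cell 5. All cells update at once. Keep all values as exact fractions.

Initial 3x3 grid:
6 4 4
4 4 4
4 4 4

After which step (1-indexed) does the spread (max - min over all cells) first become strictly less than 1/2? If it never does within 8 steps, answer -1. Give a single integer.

Answer: 3

Derivation:
Step 1: max=14/3, min=4, spread=2/3
Step 2: max=41/9, min=4, spread=5/9
Step 3: max=473/108, min=4, spread=41/108
  -> spread < 1/2 first at step 3
Step 4: max=28051/6480, min=731/180, spread=347/1296
Step 5: max=1662137/388800, min=7357/1800, spread=2921/15552
Step 6: max=99140539/23328000, min=889483/216000, spread=24611/186624
Step 7: max=5917442033/1399680000, min=20096741/4860000, spread=207329/2239488
Step 8: max=353953152451/83980800000, min=1075601599/259200000, spread=1746635/26873856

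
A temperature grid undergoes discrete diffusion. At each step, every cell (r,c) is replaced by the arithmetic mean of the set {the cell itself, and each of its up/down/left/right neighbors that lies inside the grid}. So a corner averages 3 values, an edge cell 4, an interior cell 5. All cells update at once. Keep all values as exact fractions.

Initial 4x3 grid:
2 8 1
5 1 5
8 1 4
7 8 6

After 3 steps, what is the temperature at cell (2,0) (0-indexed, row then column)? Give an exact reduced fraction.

Step 1: cell (2,0) = 21/4
Step 2: cell (2,0) = 1279/240
Step 3: cell (2,0) = 37189/7200
Full grid after step 3:
  611/144 6871/1800 1655/432
  10513/2400 6253/1500 27439/7200
  37189/7200 14261/3000 10763/2400
  12499/2160 39289/7200 3683/720

Answer: 37189/7200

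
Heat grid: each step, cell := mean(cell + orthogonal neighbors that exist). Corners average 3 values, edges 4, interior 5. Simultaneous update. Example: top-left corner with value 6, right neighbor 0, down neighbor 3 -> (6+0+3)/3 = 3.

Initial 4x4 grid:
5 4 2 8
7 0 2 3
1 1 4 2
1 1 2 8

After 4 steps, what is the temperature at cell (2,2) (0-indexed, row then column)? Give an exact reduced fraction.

Answer: 21649/7500

Derivation:
Step 1: cell (2,2) = 11/5
Step 2: cell (2,2) = 69/25
Step 3: cell (2,2) = 1413/500
Step 4: cell (2,2) = 21649/7500
Full grid after step 4:
  107167/32400 145093/43200 731009/216000 231677/64800
  127621/43200 52103/18000 571187/180000 370807/108000
  166987/72000 29621/12000 21649/7500 119809/36000
  44423/21600 80761/36000 33583/12000 5873/1800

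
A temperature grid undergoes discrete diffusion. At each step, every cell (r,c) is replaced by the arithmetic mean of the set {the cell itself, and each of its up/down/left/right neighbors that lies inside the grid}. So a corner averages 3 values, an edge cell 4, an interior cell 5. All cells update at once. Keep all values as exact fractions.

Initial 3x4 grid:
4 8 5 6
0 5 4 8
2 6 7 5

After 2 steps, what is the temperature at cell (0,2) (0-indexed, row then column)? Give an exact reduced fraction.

Answer: 1403/240

Derivation:
Step 1: cell (0,2) = 23/4
Step 2: cell (0,2) = 1403/240
Full grid after step 2:
  49/12 397/80 1403/240 107/18
  841/240 473/100 137/25 491/80
  125/36 533/120 689/120 215/36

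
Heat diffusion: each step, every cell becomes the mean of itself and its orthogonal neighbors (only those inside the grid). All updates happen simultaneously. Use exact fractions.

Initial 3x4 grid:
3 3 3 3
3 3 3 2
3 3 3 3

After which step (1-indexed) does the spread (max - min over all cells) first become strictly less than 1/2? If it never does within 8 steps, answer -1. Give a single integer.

Answer: 1

Derivation:
Step 1: max=3, min=8/3, spread=1/3
  -> spread < 1/2 first at step 1
Step 2: max=3, min=653/240, spread=67/240
Step 3: max=3, min=6043/2160, spread=437/2160
Step 4: max=2991/1000, min=2434469/864000, spread=29951/172800
Step 5: max=10046/3375, min=22112179/7776000, spread=206761/1555200
Step 6: max=16034329/5400000, min=8875004429/3110400000, spread=14430763/124416000
Step 7: max=1278347273/432000000, min=534764258311/186624000000, spread=139854109/1492992000
Step 8: max=114788771023/38880000000, min=32169848109749/11197440000000, spread=7114543559/89579520000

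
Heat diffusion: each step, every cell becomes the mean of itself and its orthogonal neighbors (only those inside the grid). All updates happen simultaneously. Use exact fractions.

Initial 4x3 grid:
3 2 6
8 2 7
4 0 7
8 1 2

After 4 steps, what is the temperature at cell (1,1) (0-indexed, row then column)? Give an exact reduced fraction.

Answer: 1465927/360000

Derivation:
Step 1: cell (1,1) = 19/5
Step 2: cell (1,1) = 98/25
Step 3: cell (1,1) = 3091/750
Step 4: cell (1,1) = 1465927/360000
Full grid after step 4:
  533137/129600 3629663/864000 6827/1600
  883517/216000 1465927/360000 24997/6000
  847817/216000 1397177/360000 104149/27000
  493987/129600 3176113/864000 474937/129600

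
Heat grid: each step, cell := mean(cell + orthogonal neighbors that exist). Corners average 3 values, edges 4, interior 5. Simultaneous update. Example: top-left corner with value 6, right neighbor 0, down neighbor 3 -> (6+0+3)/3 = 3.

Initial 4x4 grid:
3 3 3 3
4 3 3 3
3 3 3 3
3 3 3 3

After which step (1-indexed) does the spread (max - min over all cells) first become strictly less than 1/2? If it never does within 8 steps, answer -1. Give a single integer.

Answer: 1

Derivation:
Step 1: max=10/3, min=3, spread=1/3
  -> spread < 1/2 first at step 1
Step 2: max=391/120, min=3, spread=31/120
Step 3: max=3451/1080, min=3, spread=211/1080
Step 4: max=340843/108000, min=3, spread=16843/108000
Step 5: max=3054643/972000, min=27079/9000, spread=130111/972000
Step 6: max=91122367/29160000, min=1627159/540000, spread=3255781/29160000
Step 7: max=2724753691/874800000, min=1631107/540000, spread=82360351/874800000
Step 8: max=81483316891/26244000000, min=294106441/97200000, spread=2074577821/26244000000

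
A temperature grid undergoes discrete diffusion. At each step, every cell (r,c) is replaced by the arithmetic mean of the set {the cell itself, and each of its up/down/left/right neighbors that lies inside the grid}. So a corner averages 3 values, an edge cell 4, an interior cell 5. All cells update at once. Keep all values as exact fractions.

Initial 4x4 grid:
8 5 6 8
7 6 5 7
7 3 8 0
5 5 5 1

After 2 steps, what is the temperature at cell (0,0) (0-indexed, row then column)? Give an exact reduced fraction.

Answer: 239/36

Derivation:
Step 1: cell (0,0) = 20/3
Step 2: cell (0,0) = 239/36
Full grid after step 2:
  239/36 1447/240 513/80 6
  731/120 613/100 134/25 28/5
  719/120 126/25 503/100 19/5
  47/9 1243/240 309/80 43/12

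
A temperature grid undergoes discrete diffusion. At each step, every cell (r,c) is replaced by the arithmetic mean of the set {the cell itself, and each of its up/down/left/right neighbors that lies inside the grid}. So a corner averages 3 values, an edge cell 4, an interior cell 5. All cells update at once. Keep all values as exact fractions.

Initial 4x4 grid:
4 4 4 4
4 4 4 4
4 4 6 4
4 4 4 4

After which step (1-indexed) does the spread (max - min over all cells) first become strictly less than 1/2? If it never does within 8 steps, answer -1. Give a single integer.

Answer: 2

Derivation:
Step 1: max=9/2, min=4, spread=1/2
Step 2: max=111/25, min=4, spread=11/25
  -> spread < 1/2 first at step 2
Step 3: max=5167/1200, min=4, spread=367/1200
Step 4: max=23171/5400, min=1213/300, spread=1337/5400
Step 5: max=689669/162000, min=36469/9000, spread=33227/162000
Step 6: max=20654327/4860000, min=220049/54000, spread=849917/4860000
Step 7: max=616914347/145800000, min=3308533/810000, spread=21378407/145800000
Step 8: max=18462462371/4374000000, min=995688343/243000000, spread=540072197/4374000000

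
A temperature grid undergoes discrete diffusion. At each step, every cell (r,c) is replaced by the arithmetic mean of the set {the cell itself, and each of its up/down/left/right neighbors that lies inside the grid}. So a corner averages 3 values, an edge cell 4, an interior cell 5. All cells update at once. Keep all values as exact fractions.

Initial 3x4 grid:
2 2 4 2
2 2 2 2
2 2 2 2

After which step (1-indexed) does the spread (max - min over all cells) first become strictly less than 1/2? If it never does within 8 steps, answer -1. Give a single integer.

Step 1: max=8/3, min=2, spread=2/3
Step 2: max=151/60, min=2, spread=31/60
Step 3: max=1291/540, min=2, spread=211/540
  -> spread < 1/2 first at step 3
Step 4: max=124897/54000, min=1847/900, spread=14077/54000
Step 5: max=1112407/486000, min=111683/54000, spread=5363/24300
Step 6: max=32900809/14580000, min=62869/30000, spread=93859/583200
Step 7: max=1959874481/874800000, min=102536467/48600000, spread=4568723/34992000
Step 8: max=116756435629/52488000000, min=3097618889/1458000000, spread=8387449/83980800

Answer: 3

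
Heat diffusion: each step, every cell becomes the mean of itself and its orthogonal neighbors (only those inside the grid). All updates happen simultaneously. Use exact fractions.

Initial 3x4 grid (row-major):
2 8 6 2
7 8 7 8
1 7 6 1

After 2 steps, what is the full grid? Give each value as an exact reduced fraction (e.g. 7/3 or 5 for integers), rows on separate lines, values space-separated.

Answer: 97/18 1489/240 289/48 187/36
677/120 152/25 299/50 131/24
5 463/80 91/16 59/12

Derivation:
After step 1:
  17/3 6 23/4 16/3
  9/2 37/5 7 9/2
  5 11/2 21/4 5
After step 2:
  97/18 1489/240 289/48 187/36
  677/120 152/25 299/50 131/24
  5 463/80 91/16 59/12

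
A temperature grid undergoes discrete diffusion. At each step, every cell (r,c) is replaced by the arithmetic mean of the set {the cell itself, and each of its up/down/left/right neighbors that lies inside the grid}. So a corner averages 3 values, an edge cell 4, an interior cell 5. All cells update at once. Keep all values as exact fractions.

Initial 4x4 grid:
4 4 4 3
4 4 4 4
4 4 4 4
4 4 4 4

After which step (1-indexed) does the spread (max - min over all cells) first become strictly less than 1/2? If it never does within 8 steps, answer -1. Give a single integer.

Answer: 1

Derivation:
Step 1: max=4, min=11/3, spread=1/3
  -> spread < 1/2 first at step 1
Step 2: max=4, min=67/18, spread=5/18
Step 3: max=4, min=823/216, spread=41/216
Step 4: max=4, min=24877/6480, spread=1043/6480
Step 5: max=4, min=752047/194400, spread=25553/194400
Step 6: max=71921/18000, min=22656541/5832000, spread=645863/5832000
Step 7: max=479029/120000, min=682198309/174960000, spread=16225973/174960000
Step 8: max=215299/54000, min=20517722017/5248800000, spread=409340783/5248800000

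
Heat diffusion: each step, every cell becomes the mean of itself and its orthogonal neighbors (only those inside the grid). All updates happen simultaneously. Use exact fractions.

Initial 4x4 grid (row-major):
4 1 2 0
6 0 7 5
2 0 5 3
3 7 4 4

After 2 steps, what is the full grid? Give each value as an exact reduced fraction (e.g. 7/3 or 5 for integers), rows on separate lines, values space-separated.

After step 1:
  11/3 7/4 5/2 7/3
  3 14/5 19/5 15/4
  11/4 14/5 19/5 17/4
  4 7/2 5 11/3
After step 2:
  101/36 643/240 623/240 103/36
  733/240 283/100 333/100 53/15
  251/80 313/100 393/100 58/15
  41/12 153/40 479/120 155/36

Answer: 101/36 643/240 623/240 103/36
733/240 283/100 333/100 53/15
251/80 313/100 393/100 58/15
41/12 153/40 479/120 155/36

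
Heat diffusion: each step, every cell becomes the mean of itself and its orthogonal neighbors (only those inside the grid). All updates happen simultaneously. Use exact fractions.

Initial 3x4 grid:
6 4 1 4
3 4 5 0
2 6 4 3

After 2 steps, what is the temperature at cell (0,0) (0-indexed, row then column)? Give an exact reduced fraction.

Answer: 71/18

Derivation:
Step 1: cell (0,0) = 13/3
Step 2: cell (0,0) = 71/18
Full grid after step 2:
  71/18 959/240 703/240 49/18
  323/80 187/50 91/25 49/20
  137/36 497/120 409/120 59/18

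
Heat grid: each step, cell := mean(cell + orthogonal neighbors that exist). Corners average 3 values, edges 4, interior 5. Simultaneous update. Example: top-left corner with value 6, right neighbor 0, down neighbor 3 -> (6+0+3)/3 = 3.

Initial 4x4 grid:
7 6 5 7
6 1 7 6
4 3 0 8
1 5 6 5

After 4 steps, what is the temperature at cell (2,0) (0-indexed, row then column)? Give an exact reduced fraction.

Answer: 418501/108000

Derivation:
Step 1: cell (2,0) = 7/2
Step 2: cell (2,0) = 209/60
Step 3: cell (2,0) = 2807/720
Step 4: cell (2,0) = 418501/108000
Full grid after step 4:
  15643/3240 550741/108000 21031/4000 122179/21600
  488221/108000 101569/22500 61153/12000 127121/24000
  418501/108000 753587/180000 81281/18000 1112729/216000
  9725/2592 831917/216000 974189/216000 156361/32400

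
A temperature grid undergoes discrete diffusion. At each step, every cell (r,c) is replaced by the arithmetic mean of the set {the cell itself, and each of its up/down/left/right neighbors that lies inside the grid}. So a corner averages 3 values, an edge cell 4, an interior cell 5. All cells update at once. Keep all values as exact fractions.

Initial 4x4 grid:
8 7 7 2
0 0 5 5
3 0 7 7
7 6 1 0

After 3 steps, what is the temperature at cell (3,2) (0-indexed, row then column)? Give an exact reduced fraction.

Step 1: cell (3,2) = 7/2
Step 2: cell (3,2) = 41/12
Step 3: cell (3,2) = 1349/360
Full grid after step 3:
  727/180 10643/2400 33697/7200 10573/2160
  2951/800 1879/500 26179/6000 16121/3600
  24311/7200 175/48 11321/3000 593/144
  7997/2160 6389/1800 1349/360 799/216

Answer: 1349/360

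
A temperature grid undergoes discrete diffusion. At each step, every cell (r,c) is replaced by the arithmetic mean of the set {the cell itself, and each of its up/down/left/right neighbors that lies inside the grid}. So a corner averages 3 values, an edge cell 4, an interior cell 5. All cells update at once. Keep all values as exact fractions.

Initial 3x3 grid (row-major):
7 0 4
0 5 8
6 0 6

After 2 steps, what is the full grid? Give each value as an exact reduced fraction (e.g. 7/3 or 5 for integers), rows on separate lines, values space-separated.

After step 1:
  7/3 4 4
  9/2 13/5 23/4
  2 17/4 14/3
After step 2:
  65/18 97/30 55/12
  343/120 211/50 1021/240
  43/12 811/240 44/9

Answer: 65/18 97/30 55/12
343/120 211/50 1021/240
43/12 811/240 44/9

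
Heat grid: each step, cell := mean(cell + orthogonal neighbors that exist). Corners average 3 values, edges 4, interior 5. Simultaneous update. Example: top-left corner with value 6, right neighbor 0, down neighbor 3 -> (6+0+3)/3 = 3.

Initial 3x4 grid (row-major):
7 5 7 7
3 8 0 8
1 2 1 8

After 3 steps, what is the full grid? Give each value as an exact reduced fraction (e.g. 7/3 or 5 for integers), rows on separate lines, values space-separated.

After step 1:
  5 27/4 19/4 22/3
  19/4 18/5 24/5 23/4
  2 3 11/4 17/3
After step 2:
  11/2 201/40 709/120 107/18
  307/80 229/50 433/100 471/80
  13/4 227/80 973/240 85/18
After step 3:
  383/80 394/75 19087/3600 12773/2160
  6867/1600 2061/500 619/125 25061/4800
  397/120 8833/2400 28699/7200 5279/1080

Answer: 383/80 394/75 19087/3600 12773/2160
6867/1600 2061/500 619/125 25061/4800
397/120 8833/2400 28699/7200 5279/1080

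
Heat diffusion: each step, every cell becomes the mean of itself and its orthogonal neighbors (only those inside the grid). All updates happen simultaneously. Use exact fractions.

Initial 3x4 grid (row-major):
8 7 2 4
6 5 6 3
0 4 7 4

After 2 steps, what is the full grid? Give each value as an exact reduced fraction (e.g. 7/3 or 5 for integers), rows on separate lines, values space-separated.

Answer: 23/4 457/80 357/80 4
1241/240 489/100 489/100 991/240
145/36 1091/240 1111/240 85/18

Derivation:
After step 1:
  7 11/2 19/4 3
  19/4 28/5 23/5 17/4
  10/3 4 21/4 14/3
After step 2:
  23/4 457/80 357/80 4
  1241/240 489/100 489/100 991/240
  145/36 1091/240 1111/240 85/18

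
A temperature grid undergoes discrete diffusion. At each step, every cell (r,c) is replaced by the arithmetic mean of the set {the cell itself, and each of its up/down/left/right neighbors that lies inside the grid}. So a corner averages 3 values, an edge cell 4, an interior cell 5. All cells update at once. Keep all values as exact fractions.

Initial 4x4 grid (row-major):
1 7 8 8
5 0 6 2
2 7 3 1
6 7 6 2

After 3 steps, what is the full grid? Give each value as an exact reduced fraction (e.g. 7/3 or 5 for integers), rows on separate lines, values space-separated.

Answer: 1825/432 31631/7200 12733/2400 1813/360
6839/1800 27491/6000 4343/1000 10973/2400
2777/600 1067/250 349/80 8629/2400
24/5 251/50 619/150 2707/720

Derivation:
After step 1:
  13/3 4 29/4 6
  2 5 19/5 17/4
  5 19/5 23/5 2
  5 13/2 9/2 3
After step 2:
  31/9 247/48 421/80 35/6
  49/12 93/25 249/50 321/80
  79/20 249/50 187/50 277/80
  11/2 99/20 93/20 19/6
After step 3:
  1825/432 31631/7200 12733/2400 1813/360
  6839/1800 27491/6000 4343/1000 10973/2400
  2777/600 1067/250 349/80 8629/2400
  24/5 251/50 619/150 2707/720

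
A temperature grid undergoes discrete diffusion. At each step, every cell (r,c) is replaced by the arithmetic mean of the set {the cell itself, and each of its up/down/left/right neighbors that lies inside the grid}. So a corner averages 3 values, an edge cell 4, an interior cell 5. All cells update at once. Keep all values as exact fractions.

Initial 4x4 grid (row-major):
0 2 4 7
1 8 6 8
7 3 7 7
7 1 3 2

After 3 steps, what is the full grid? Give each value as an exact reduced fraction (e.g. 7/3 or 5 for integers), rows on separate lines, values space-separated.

After step 1:
  1 7/2 19/4 19/3
  4 4 33/5 7
  9/2 26/5 26/5 6
  5 7/2 13/4 4
After step 2:
  17/6 53/16 1271/240 217/36
  27/8 233/50 551/100 389/60
  187/40 112/25 21/4 111/20
  13/3 339/80 319/80 53/12
After step 3:
  457/144 9661/2400 36263/7200 12821/2160
  4663/1200 1707/400 32639/6000 10607/1800
  5059/1200 9321/2000 9911/2000 217/40
  3179/720 10223/2400 2147/480 3349/720

Answer: 457/144 9661/2400 36263/7200 12821/2160
4663/1200 1707/400 32639/6000 10607/1800
5059/1200 9321/2000 9911/2000 217/40
3179/720 10223/2400 2147/480 3349/720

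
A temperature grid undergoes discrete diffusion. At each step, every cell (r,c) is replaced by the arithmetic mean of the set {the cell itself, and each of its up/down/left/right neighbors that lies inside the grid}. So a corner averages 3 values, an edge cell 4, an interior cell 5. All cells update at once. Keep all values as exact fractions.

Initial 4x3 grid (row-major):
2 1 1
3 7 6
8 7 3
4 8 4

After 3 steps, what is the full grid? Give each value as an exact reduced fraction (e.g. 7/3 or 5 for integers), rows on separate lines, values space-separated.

Answer: 2551/720 51143/14400 941/270
5459/1200 13061/3000 31129/7200
2449/450 16421/3000 12103/2400
12901/2160 81923/14400 247/45

Derivation:
After step 1:
  2 11/4 8/3
  5 24/5 17/4
  11/2 33/5 5
  20/3 23/4 5
After step 2:
  13/4 733/240 29/9
  173/40 117/25 1003/240
  713/120 553/100 417/80
  215/36 1441/240 21/4
After step 3:
  2551/720 51143/14400 941/270
  5459/1200 13061/3000 31129/7200
  2449/450 16421/3000 12103/2400
  12901/2160 81923/14400 247/45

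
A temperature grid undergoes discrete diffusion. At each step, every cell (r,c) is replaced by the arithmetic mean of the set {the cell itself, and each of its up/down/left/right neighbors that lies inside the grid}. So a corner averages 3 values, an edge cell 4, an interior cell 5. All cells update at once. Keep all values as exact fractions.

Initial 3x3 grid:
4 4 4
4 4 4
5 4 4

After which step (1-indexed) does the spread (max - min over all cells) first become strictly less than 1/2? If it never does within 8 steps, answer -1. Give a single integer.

Answer: 1

Derivation:
Step 1: max=13/3, min=4, spread=1/3
  -> spread < 1/2 first at step 1
Step 2: max=77/18, min=4, spread=5/18
Step 3: max=905/216, min=4, spread=41/216
Step 4: max=53971/12960, min=1451/360, spread=347/2592
Step 5: max=3217337/777600, min=14557/3600, spread=2921/31104
Step 6: max=192452539/46656000, min=1753483/432000, spread=24611/373248
Step 7: max=11516162033/2799360000, min=39536741/9720000, spread=207329/4478976
Step 8: max=689876352451/167961600000, min=2112401599/518400000, spread=1746635/53747712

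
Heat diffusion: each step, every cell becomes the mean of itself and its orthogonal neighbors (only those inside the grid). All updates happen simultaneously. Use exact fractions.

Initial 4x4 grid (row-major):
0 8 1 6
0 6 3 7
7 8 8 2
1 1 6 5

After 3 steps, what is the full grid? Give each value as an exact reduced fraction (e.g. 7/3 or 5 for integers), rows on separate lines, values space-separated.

After step 1:
  8/3 15/4 9/2 14/3
  13/4 5 5 9/2
  4 6 27/5 11/2
  3 4 5 13/3
After step 2:
  29/9 191/48 215/48 41/9
  179/48 23/5 122/25 59/12
  65/16 122/25 269/50 74/15
  11/3 9/2 281/60 89/18
After step 3:
  787/216 5861/1440 32209/7200 2009/432
  5621/1440 13241/3000 29107/6000 17357/3600
  9803/2400 9369/2000 7427/1500 18157/3600
  587/144 1773/400 17557/3600 2621/540

Answer: 787/216 5861/1440 32209/7200 2009/432
5621/1440 13241/3000 29107/6000 17357/3600
9803/2400 9369/2000 7427/1500 18157/3600
587/144 1773/400 17557/3600 2621/540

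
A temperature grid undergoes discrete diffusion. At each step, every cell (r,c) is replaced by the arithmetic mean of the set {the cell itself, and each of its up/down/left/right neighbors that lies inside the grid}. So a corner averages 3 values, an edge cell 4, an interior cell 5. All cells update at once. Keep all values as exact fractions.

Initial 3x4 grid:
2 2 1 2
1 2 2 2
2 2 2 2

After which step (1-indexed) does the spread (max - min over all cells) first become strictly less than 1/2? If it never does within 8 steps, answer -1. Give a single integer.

Step 1: max=2, min=5/3, spread=1/3
  -> spread < 1/2 first at step 1
Step 2: max=2, min=413/240, spread=67/240
Step 3: max=349/180, min=3733/2160, spread=91/432
Step 4: max=10343/5400, min=226877/129600, spread=4271/25920
Step 5: max=22711/12000, min=13723003/7776000, spread=39749/311040
Step 6: max=4563581/2430000, min=829221977/466560000, spread=1879423/18662400
Step 7: max=1088520041/583200000, min=50029288843/27993600000, spread=3551477/44789760
Step 8: max=5417848787/2916000000, min=3014876923937/1679616000000, spread=846431819/13436928000

Answer: 1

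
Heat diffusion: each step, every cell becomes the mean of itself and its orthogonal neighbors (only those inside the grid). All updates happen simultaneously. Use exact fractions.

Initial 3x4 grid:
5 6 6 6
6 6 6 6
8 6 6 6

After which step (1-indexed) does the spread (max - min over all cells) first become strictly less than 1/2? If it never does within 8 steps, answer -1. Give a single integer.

Answer: 3

Derivation:
Step 1: max=20/3, min=17/3, spread=1
Step 2: max=233/36, min=281/48, spread=89/144
Step 3: max=2723/432, min=8561/1440, spread=1547/4320
  -> spread < 1/2 first at step 3
Step 4: max=161587/25920, min=1721/288, spread=6697/25920
Step 5: max=9611849/1555200, min=86233/14400, spread=59737/311040
Step 6: max=573912211/93312000, min=7775123/1296000, spread=2820671/18662400
Step 7: max=34308369089/5598720000, min=233750581/38880000, spread=25931417/223948800
Step 8: max=2053544582851/335923200000, min=780461003/129600000, spread=1223586523/13436928000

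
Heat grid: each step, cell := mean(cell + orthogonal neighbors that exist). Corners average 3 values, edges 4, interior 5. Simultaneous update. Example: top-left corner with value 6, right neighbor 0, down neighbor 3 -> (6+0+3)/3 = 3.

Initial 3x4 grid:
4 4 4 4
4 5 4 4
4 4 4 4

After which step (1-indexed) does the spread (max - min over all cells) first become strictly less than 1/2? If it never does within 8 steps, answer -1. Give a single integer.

Step 1: max=17/4, min=4, spread=1/4
  -> spread < 1/2 first at step 1
Step 2: max=423/100, min=4, spread=23/100
Step 3: max=20011/4800, min=1613/400, spread=131/960
Step 4: max=179351/43200, min=29191/7200, spread=841/8640
Step 5: max=71662051/17280000, min=5853373/1440000, spread=56863/691200
Step 6: max=643614341/155520000, min=52829543/12960000, spread=386393/6220800
Step 7: max=257225723131/62208000000, min=21156358813/5184000000, spread=26795339/497664000
Step 8: max=15413735714129/3732480000000, min=1271246149667/311040000000, spread=254051069/5971968000

Answer: 1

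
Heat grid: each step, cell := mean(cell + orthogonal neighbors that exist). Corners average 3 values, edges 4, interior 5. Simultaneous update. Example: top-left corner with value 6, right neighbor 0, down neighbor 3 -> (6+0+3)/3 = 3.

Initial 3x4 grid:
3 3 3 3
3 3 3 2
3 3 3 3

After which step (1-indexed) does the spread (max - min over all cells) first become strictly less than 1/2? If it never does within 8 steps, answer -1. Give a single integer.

Answer: 1

Derivation:
Step 1: max=3, min=8/3, spread=1/3
  -> spread < 1/2 first at step 1
Step 2: max=3, min=653/240, spread=67/240
Step 3: max=3, min=6043/2160, spread=437/2160
Step 4: max=2991/1000, min=2434469/864000, spread=29951/172800
Step 5: max=10046/3375, min=22112179/7776000, spread=206761/1555200
Step 6: max=16034329/5400000, min=8875004429/3110400000, spread=14430763/124416000
Step 7: max=1278347273/432000000, min=534764258311/186624000000, spread=139854109/1492992000
Step 8: max=114788771023/38880000000, min=32169848109749/11197440000000, spread=7114543559/89579520000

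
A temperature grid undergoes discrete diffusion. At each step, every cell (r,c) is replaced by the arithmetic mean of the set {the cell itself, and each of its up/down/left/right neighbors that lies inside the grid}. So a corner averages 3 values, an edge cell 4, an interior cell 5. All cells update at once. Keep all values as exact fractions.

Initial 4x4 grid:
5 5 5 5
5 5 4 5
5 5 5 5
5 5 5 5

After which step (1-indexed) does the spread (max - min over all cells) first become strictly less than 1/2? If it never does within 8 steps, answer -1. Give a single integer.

Answer: 1

Derivation:
Step 1: max=5, min=19/4, spread=1/4
  -> spread < 1/2 first at step 1
Step 2: max=5, min=239/50, spread=11/50
Step 3: max=5, min=11633/2400, spread=367/2400
Step 4: max=2987/600, min=52429/10800, spread=1337/10800
Step 5: max=89531/18000, min=1578331/324000, spread=33227/324000
Step 6: max=535951/108000, min=47385673/9720000, spread=849917/9720000
Step 7: max=8031467/1620000, min=1424285653/291600000, spread=21378407/291600000
Step 8: max=2406311657/486000000, min=42773537629/8748000000, spread=540072197/8748000000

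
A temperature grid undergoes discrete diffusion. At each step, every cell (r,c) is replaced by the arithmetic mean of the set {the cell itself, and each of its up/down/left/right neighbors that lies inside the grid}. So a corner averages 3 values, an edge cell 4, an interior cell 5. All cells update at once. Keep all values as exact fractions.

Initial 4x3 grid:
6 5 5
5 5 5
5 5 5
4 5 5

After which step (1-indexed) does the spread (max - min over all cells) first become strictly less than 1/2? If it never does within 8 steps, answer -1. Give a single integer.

Step 1: max=16/3, min=14/3, spread=2/3
Step 2: max=95/18, min=85/18, spread=5/9
Step 3: max=2233/432, min=2087/432, spread=73/216
  -> spread < 1/2 first at step 3
Step 4: max=133187/25920, min=126013/25920, spread=3587/12960
Step 5: max=1586597/311040, min=1523803/311040, spread=31397/155520
Step 6: max=94866271/18662400, min=91757729/18662400, spread=1554271/9331200
Step 7: max=7566262493/1492992000, min=7363657507/1492992000, spread=101302493/746496000
Step 8: max=90575587739/17915904000, min=88583452261/17915904000, spread=996067739/8957952000

Answer: 3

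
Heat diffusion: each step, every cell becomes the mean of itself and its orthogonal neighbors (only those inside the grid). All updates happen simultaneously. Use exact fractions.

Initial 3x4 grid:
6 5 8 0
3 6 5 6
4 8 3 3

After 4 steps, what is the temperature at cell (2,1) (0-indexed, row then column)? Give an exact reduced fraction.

Answer: 1435/288

Derivation:
Step 1: cell (2,1) = 21/4
Step 2: cell (2,1) = 51/10
Step 3: cell (2,1) = 409/80
Step 4: cell (2,1) = 1435/288
Full grid after step 4:
  134491/25920 8795/1728 213179/43200 14981/3240
  176197/34560 368677/72000 5398/1125 398473/86400
  44027/8640 1435/288 3851/800 19523/4320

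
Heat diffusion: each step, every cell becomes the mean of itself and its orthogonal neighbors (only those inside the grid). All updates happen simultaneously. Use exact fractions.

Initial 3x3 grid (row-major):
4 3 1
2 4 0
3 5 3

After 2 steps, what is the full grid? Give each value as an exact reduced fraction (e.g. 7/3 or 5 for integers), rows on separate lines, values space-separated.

Answer: 37/12 38/15 19/9
743/240 74/25 11/5
31/9 251/80 101/36

Derivation:
After step 1:
  3 3 4/3
  13/4 14/5 2
  10/3 15/4 8/3
After step 2:
  37/12 38/15 19/9
  743/240 74/25 11/5
  31/9 251/80 101/36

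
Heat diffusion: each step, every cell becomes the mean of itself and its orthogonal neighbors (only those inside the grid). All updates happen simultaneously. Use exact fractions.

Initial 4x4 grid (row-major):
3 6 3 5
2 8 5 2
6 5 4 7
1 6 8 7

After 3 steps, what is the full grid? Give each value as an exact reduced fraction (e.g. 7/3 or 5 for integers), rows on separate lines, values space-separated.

Answer: 2413/540 33349/7200 32909/7200 4687/1080
33079/7200 7201/1500 14521/3000 34829/7200
32783/7200 15289/3000 2048/375 1565/288
5119/1080 37403/7200 8311/1440 1621/270

Derivation:
After step 1:
  11/3 5 19/4 10/3
  19/4 26/5 22/5 19/4
  7/2 29/5 29/5 5
  13/3 5 25/4 22/3
After step 2:
  161/36 1117/240 1049/240 77/18
  1027/240 503/100 249/50 1049/240
  1103/240 253/50 109/20 1373/240
  77/18 1283/240 1463/240 223/36
After step 3:
  2413/540 33349/7200 32909/7200 4687/1080
  33079/7200 7201/1500 14521/3000 34829/7200
  32783/7200 15289/3000 2048/375 1565/288
  5119/1080 37403/7200 8311/1440 1621/270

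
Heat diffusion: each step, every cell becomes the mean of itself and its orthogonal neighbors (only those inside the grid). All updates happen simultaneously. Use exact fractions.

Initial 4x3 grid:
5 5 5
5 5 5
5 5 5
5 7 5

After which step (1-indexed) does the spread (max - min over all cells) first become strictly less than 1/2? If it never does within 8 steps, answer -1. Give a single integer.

Step 1: max=17/3, min=5, spread=2/3
Step 2: max=667/120, min=5, spread=67/120
Step 3: max=5837/1080, min=5, spread=437/1080
  -> spread < 1/2 first at step 3
Step 4: max=2317531/432000, min=2509/500, spread=29951/86400
Step 5: max=20655821/3888000, min=17033/3375, spread=206761/777600
Step 6: max=8232195571/1555200000, min=13665671/2700000, spread=14430763/62208000
Step 7: max=491667741689/93312000000, min=1097652727/216000000, spread=139854109/746496000
Step 8: max=29416071890251/5598720000000, min=99051228977/19440000000, spread=7114543559/44789760000

Answer: 3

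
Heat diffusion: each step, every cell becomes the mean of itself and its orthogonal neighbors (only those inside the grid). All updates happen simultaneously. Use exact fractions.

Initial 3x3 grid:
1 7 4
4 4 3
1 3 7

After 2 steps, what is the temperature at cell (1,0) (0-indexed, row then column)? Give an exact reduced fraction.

Step 1: cell (1,0) = 5/2
Step 2: cell (1,0) = 401/120
Full grid after step 2:
  7/2 253/60 79/18
  401/120 379/100 177/40
  107/36 299/80 151/36

Answer: 401/120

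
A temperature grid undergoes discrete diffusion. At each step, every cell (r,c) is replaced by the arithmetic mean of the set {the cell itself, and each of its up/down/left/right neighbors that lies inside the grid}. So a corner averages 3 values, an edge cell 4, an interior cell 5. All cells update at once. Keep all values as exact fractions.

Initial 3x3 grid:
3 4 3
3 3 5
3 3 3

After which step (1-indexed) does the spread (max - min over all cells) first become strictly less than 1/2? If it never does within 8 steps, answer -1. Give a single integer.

Step 1: max=4, min=3, spread=1
Step 2: max=443/120, min=3, spread=83/120
Step 3: max=2597/720, min=2857/900, spread=173/400
  -> spread < 1/2 first at step 3
Step 4: max=151039/43200, min=5761/1800, spread=511/1728
Step 5: max=9005933/2592000, min=78401/24000, spread=4309/20736
Step 6: max=533943751/155520000, min=10651237/3240000, spread=36295/248832
Step 7: max=31878770597/9331200000, min=2576935831/777600000, spread=305773/2985984
Step 8: max=1902930670159/559872000000, min=25870575497/7776000000, spread=2575951/35831808

Answer: 3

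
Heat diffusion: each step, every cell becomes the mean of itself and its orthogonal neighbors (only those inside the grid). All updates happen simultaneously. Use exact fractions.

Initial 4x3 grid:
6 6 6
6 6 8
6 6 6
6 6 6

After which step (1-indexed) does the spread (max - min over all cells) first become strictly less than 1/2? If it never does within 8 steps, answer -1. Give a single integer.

Answer: 3

Derivation:
Step 1: max=20/3, min=6, spread=2/3
Step 2: max=391/60, min=6, spread=31/60
Step 3: max=3451/540, min=6, spread=211/540
  -> spread < 1/2 first at step 3
Step 4: max=340897/54000, min=5447/900, spread=14077/54000
Step 5: max=3056407/486000, min=327683/54000, spread=5363/24300
Step 6: max=91220809/14580000, min=182869/30000, spread=93859/583200
Step 7: max=5459074481/874800000, min=296936467/48600000, spread=4568723/34992000
Step 8: max=326708435629/52488000000, min=8929618889/1458000000, spread=8387449/83980800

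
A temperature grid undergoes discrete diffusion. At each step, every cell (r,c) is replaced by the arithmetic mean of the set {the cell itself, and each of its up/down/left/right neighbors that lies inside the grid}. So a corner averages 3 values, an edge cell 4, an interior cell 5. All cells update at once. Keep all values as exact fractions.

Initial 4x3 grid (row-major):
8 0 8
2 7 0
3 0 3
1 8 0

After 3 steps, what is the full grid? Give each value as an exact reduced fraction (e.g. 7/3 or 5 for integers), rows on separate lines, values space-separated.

After step 1:
  10/3 23/4 8/3
  5 9/5 9/2
  3/2 21/5 3/4
  4 9/4 11/3
After step 2:
  169/36 271/80 155/36
  349/120 17/4 583/240
  147/40 21/10 787/240
  31/12 847/240 20/9
After step 3:
  7913/2160 1331/320 911/270
  559/144 603/200 1027/288
  169/60 101/30 3611/1440
  261/80 7513/2880 3251/1080

Answer: 7913/2160 1331/320 911/270
559/144 603/200 1027/288
169/60 101/30 3611/1440
261/80 7513/2880 3251/1080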